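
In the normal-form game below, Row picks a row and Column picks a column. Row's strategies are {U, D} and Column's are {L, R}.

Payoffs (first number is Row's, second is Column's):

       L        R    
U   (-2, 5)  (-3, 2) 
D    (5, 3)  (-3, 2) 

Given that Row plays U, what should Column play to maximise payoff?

Against U, Column earns 5 from L and 2 from R.
So L is the best response.

L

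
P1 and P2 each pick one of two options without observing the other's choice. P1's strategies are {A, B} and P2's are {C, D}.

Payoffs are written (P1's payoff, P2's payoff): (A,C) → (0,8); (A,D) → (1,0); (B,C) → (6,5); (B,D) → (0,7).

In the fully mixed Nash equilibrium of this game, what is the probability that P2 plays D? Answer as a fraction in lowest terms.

6/7

Let y be the probability that P2 plays C. In a completely mixed equilibrium, P1 must be indifferent between A and B.
P1's expected payoff from A is (1−y); from B it is 6y.
Setting these equal: −y + 1 = 6y, so y = 1/7.
Therefore P2 plays D with probability 1 − 1/7 = 6/7.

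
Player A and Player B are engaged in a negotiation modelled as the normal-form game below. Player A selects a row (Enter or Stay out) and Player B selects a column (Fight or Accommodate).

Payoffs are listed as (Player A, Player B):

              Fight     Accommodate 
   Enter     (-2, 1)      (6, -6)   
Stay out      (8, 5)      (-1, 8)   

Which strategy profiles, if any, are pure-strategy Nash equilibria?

(Enter, Fight): Player A prefers Stay out (8 > -2) — not an equilibrium.
(Enter, Accommodate): Player B prefers Fight (1 > -6) — not an equilibrium.
(Stay out, Fight): Player B prefers Accommodate (8 > 5) — not an equilibrium.
(Stay out, Accommodate): Player A prefers Enter (6 > -1) — not an equilibrium.

none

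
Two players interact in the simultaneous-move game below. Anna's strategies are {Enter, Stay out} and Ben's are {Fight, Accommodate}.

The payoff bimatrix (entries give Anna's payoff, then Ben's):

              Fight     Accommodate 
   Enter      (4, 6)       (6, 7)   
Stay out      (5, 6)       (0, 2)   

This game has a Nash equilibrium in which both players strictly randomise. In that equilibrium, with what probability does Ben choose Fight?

Let q be the probability that Ben plays Fight. In a completely mixed equilibrium, Anna must be indifferent between Enter and Stay out.
Anna's expected payoff from Enter is 4q + 6(1−q); from Stay out it is 5q.
Setting these equal: −2q + 6 = 5q, so q = 6/7.

6/7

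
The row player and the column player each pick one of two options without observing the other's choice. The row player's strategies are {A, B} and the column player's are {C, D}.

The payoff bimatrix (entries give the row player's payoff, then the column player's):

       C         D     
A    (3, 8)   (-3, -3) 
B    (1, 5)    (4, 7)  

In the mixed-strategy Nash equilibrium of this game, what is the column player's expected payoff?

71/13

First find p, the probability the row player plays A, from the column player's indifference between C and D: 8p + 5(1−p) = −3p + 7(1−p), giving p = 2/13.
Since the column player is indifferent in equilibrium, the column player's expected payoff equals the payoff from either column against (2/13, 11/13). Using C: 8(2/13) + 5(11/13) = 71/13.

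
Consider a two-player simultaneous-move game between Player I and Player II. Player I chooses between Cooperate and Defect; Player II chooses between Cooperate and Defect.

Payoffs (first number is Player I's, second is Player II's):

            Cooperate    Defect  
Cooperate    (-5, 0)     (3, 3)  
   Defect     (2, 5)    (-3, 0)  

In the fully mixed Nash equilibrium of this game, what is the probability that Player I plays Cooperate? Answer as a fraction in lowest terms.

Let x be the probability that Player I plays Cooperate. In a completely mixed equilibrium, Player II must be indifferent between Cooperate and Defect.
Player II's expected payoff from Cooperate is 5(1−x); from Defect it is 3x.
Setting these equal: −5x + 5 = 3x, so x = 5/8.

5/8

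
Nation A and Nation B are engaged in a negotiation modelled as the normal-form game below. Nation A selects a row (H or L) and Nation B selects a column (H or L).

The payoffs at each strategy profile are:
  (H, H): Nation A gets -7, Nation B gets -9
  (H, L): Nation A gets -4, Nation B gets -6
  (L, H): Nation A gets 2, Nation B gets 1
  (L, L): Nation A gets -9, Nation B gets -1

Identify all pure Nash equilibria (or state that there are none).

(H, L) and (L, H)

(H, H): Nation A prefers L (2 > -7); Nation B prefers L (-6 > -9) — not an equilibrium.
(H, L): Nation A gets -4 ≥ -9 from L, and Nation B gets -6 ≥ -9 from H — Nash equilibrium.
(L, H): Nation A gets 2 ≥ -7 from H, and Nation B gets 1 ≥ -1 from L — Nash equilibrium.
(L, L): Nation A prefers H (-4 > -9); Nation B prefers H (1 > -1) — not an equilibrium.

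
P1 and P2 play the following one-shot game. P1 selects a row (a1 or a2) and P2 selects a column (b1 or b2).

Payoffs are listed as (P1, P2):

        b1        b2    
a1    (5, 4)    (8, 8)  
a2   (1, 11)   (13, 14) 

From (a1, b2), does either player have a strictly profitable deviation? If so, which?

P1 at (a1, b2) earns 8; deviating to a2 yields 13 — a strict improvement.
P2 earns 8; deviating to b1 yields 4 — not better.
Only P1 has a strictly profitable deviation.

P1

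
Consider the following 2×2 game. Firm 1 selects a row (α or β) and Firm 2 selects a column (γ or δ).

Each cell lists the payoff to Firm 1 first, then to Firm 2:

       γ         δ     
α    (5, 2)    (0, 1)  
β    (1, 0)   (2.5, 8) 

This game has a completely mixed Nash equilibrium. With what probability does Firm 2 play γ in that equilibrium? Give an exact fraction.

5/13

Let q be the probability that Firm 2 plays γ. In a completely mixed equilibrium, Firm 1 must be indifferent between α and β.
Firm 1's expected payoff from α is 5q; from β it is q + 2.5(1−q).
Setting these equal: 5q = −1.5q + 2.5, so q = 5/13.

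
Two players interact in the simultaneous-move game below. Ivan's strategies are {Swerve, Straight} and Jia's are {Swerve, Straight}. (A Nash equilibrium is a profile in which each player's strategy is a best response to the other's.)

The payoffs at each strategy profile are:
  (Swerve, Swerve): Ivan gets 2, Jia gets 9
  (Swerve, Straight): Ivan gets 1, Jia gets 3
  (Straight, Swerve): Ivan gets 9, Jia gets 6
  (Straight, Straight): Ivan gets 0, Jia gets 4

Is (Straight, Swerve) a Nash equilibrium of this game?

Yes

At (Straight, Swerve), Ivan earns 9; switching to Swerve would give 2, so Ivan has no profitable deviation.
Jia earns 6; switching to Straight would give 4, so Jia has no profitable deviation.
Neither player can gain by a unilateral deviation, so this profile is a Nash equilibrium.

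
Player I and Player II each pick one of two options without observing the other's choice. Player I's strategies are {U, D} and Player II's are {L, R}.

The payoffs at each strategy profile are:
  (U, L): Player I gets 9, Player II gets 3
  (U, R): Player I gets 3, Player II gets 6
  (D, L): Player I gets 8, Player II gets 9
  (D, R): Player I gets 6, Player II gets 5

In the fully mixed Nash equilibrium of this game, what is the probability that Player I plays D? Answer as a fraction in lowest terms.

Let p be the probability that Player I plays U. In a completely mixed equilibrium, Player II must be indifferent between L and R.
Player II's expected payoff from L is 3p + 9(1−p); from R it is 6p + 5(1−p).
Setting these equal: −6p + 9 = p + 5, so p = 4/7.
Therefore Player I plays D with probability 1 − 4/7 = 3/7.

3/7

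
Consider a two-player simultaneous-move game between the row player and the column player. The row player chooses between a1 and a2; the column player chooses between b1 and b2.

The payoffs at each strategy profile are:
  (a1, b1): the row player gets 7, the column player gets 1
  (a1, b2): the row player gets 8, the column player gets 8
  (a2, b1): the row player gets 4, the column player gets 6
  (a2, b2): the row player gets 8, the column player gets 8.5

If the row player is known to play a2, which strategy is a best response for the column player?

b2

Against a2, the column player earns 6 from b1 and 8.5 from b2.
So b2 is the best response.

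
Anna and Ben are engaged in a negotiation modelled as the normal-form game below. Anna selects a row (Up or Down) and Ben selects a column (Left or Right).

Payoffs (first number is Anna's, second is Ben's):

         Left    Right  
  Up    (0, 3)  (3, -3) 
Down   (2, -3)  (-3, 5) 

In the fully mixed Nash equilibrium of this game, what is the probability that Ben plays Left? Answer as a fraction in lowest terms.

Let y be the probability that Ben plays Left. In a completely mixed equilibrium, Anna must be indifferent between Up and Down.
Anna's expected payoff from Up is 3(1−y); from Down it is 2y − 3(1−y).
Setting these equal: −3y + 3 = 5y − 3, so y = 3/4.

3/4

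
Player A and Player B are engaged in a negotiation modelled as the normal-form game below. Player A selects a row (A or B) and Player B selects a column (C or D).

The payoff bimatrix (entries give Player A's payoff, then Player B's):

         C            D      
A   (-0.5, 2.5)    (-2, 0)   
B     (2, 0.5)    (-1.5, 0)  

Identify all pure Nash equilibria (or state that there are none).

(A, C): Player A prefers B (2 > -0.5) — not an equilibrium.
(A, D): Player A prefers B (-1.5 > -2); Player B prefers C (2.5 > 0) — not an equilibrium.
(B, C): Player A gets 2 ≥ -0.5 from A, and Player B gets 0.5 ≥ 0 from D — Nash equilibrium.
(B, D): Player B prefers C (0.5 > 0) — not an equilibrium.

(B, C)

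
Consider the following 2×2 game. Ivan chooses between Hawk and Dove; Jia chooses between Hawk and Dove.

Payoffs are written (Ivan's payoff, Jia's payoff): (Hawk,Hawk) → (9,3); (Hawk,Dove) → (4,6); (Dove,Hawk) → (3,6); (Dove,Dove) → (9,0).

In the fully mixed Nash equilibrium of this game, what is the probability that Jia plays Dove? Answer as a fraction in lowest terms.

6/11

Let y be the probability that Jia plays Hawk. In a completely mixed equilibrium, Ivan must be indifferent between Hawk and Dove.
Ivan's expected payoff from Hawk is 9y + 4(1−y); from Dove it is 3y + 9(1−y).
Setting these equal: 5y + 4 = −6y + 9, so y = 5/11.
Therefore Jia plays Dove with probability 1 − 5/11 = 6/11.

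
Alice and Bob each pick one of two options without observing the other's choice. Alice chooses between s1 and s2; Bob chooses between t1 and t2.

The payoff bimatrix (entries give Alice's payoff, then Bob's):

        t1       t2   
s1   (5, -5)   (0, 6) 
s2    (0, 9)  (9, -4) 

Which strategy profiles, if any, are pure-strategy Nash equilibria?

(s1, t1): Bob prefers t2 (6 > -5) — not an equilibrium.
(s1, t2): Alice prefers s2 (9 > 0) — not an equilibrium.
(s2, t1): Alice prefers s1 (5 > 0) — not an equilibrium.
(s2, t2): Bob prefers t1 (9 > -4) — not an equilibrium.

none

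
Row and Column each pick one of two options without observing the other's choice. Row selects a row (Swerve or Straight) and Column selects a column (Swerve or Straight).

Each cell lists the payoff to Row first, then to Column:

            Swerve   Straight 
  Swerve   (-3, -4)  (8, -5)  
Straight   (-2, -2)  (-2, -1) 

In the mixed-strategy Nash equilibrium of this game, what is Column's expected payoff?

-3

First find p, the probability Row plays Swerve, from Column's indifference between Swerve and Straight: −4p − 2(1−p) = −5p − (1−p), giving p = 1/2.
Since Column is indifferent in equilibrium, Column's expected payoff equals the payoff from either column against (1/2, 1/2). Using Swerve: −4(1/2) − 2(1/2) = -3.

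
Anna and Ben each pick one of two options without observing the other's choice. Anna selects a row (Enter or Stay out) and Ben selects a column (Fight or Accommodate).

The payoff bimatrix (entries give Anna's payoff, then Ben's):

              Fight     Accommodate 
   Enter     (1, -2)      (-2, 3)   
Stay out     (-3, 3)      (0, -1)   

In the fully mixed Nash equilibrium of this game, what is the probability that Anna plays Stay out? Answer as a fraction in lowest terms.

5/9

Let p be the probability that Anna plays Enter. In a completely mixed equilibrium, Ben must be indifferent between Fight and Accommodate.
Ben's expected payoff from Fight is −2p + 3(1−p); from Accommodate it is 3p − (1−p).
Setting these equal: −5p + 3 = 4p − 1, so p = 4/9.
Therefore Anna plays Stay out with probability 1 − 4/9 = 5/9.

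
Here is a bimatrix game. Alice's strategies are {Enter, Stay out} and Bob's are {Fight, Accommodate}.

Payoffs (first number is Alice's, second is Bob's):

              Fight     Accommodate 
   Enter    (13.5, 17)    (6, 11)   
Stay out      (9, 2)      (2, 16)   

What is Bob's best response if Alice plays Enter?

Fight

Against Enter, Bob earns 17 from Fight and 11 from Accommodate.
So Fight is the best response.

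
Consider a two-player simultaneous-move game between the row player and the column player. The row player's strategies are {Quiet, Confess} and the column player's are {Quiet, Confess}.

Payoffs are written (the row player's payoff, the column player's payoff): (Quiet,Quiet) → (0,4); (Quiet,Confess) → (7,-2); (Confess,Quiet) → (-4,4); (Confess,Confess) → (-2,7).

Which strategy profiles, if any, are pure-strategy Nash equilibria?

(Quiet, Quiet)

(Quiet, Quiet): the row player gets 0 ≥ -4 from Confess, and the column player gets 4 ≥ -2 from Confess — Nash equilibrium.
(Quiet, Confess): the column player prefers Quiet (4 > -2) — not an equilibrium.
(Confess, Quiet): the row player prefers Quiet (0 > -4); the column player prefers Confess (7 > 4) — not an equilibrium.
(Confess, Confess): the row player prefers Quiet (7 > -2) — not an equilibrium.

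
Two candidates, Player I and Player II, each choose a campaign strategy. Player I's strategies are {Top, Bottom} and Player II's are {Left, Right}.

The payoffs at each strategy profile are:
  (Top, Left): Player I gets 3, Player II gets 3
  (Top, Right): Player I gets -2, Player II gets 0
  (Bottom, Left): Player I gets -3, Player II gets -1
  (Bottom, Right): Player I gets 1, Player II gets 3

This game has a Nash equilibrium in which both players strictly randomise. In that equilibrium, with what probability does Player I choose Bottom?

3/7

Let r be the probability that Player I plays Top. In a completely mixed equilibrium, Player II must be indifferent between Left and Right.
Player II's expected payoff from Left is 3r − (1−r); from Right it is 3(1−r).
Setting these equal: 4r − 1 = −3r + 3, so r = 4/7.
Therefore Player I plays Bottom with probability 1 − 4/7 = 3/7.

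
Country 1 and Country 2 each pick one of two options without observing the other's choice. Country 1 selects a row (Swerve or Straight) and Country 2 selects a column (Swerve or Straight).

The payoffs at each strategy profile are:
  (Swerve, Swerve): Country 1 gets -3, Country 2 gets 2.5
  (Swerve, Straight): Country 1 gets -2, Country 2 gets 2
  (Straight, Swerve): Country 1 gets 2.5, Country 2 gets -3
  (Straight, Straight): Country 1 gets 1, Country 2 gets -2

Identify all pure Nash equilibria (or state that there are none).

(Swerve, Swerve): Country 1 prefers Straight (2.5 > -3) — not an equilibrium.
(Swerve, Straight): Country 1 prefers Straight (1 > -2); Country 2 prefers Swerve (2.5 > 2) — not an equilibrium.
(Straight, Swerve): Country 2 prefers Straight (-2 > -3) — not an equilibrium.
(Straight, Straight): Country 1 gets 1 ≥ -2 from Swerve, and Country 2 gets -2 ≥ -3 from Swerve — Nash equilibrium.

(Straight, Straight)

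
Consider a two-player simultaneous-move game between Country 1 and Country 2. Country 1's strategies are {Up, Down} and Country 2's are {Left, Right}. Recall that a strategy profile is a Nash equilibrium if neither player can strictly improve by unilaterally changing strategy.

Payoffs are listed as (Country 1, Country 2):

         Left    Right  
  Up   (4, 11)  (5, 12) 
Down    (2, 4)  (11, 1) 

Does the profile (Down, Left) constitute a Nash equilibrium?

No

At (Down, Left), Country 1 earns 2; switching to Up would give 4, so Country 1 would deviate.
Country 2 earns 4; switching to Right would give 1, so Country 2 has no profitable deviation.
Since at least one player can profitably deviate, this is not a Nash equilibrium.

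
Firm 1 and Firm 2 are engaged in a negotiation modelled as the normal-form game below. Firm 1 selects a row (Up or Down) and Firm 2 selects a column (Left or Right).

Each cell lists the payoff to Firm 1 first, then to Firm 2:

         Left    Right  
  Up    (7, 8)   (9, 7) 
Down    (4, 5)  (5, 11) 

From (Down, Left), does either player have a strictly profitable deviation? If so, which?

Both

Firm 1 at (Down, Left) earns 4; deviating to Up yields 7 — a strict improvement.
Firm 2 earns 5; deviating to Right yields 11 — a strict improvement.
Both Firm 1 and Firm 2 have strictly profitable deviations.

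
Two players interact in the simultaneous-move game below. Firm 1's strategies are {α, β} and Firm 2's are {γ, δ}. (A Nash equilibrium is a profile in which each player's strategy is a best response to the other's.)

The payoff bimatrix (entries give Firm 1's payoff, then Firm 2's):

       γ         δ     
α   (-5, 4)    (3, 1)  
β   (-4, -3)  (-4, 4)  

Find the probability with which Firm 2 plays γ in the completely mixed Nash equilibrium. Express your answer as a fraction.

Let c be the probability that Firm 2 plays γ. In a completely mixed equilibrium, Firm 1 must be indifferent between α and β.
Firm 1's expected payoff from α is −5c + 3(1−c); from β it is −4c − 4(1−c).
Setting these equal: −8c + 3 = -4, so c = 7/8.

7/8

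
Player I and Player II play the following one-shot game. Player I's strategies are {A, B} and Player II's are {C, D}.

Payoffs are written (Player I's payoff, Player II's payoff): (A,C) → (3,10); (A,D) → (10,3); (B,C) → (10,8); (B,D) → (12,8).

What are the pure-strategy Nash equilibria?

(A, C): Player I prefers B (10 > 3) — not an equilibrium.
(A, D): Player I prefers B (12 > 10); Player II prefers C (10 > 3) — not an equilibrium.
(B, C): Player I gets 10 ≥ 3 from A, and Player II gets 8 ≥ 8 from D — Nash equilibrium.
(B, D): Player I gets 12 ≥ 10 from A, and Player II gets 8 ≥ 8 from C — Nash equilibrium.

(B, C) and (B, D)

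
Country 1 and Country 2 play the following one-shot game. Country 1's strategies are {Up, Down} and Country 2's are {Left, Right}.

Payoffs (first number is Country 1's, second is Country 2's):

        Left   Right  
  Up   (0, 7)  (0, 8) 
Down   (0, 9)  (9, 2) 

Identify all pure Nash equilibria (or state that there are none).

(Down, Left)

(Up, Left): Country 2 prefers Right (8 > 7) — not an equilibrium.
(Up, Right): Country 1 prefers Down (9 > 0) — not an equilibrium.
(Down, Left): Country 1 gets 0 ≥ 0 from Up, and Country 2 gets 9 ≥ 2 from Right — Nash equilibrium.
(Down, Right): Country 2 prefers Left (9 > 2) — not an equilibrium.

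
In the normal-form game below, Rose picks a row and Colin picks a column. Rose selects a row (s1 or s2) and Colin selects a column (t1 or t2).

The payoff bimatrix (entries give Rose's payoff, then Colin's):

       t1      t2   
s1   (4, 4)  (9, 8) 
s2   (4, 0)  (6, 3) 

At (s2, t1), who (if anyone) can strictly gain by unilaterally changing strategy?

Colin

Rose at (s2, t1) earns 4; deviating to s1 yields 4 — not better.
Colin earns 0; deviating to t2 yields 3 — a strict improvement.
Only Colin has a strictly profitable deviation.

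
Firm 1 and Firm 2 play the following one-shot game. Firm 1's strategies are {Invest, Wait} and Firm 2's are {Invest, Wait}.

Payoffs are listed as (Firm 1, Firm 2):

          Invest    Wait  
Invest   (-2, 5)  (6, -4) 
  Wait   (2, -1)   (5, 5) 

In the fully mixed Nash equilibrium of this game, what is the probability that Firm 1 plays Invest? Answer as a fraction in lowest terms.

Let r be the probability that Firm 1 plays Invest. In a completely mixed equilibrium, Firm 2 must be indifferent between Invest and Wait.
Firm 2's expected payoff from Invest is 5r − (1−r); from Wait it is −4r + 5(1−r).
Setting these equal: 6r − 1 = −9r + 5, so r = 2/5.

2/5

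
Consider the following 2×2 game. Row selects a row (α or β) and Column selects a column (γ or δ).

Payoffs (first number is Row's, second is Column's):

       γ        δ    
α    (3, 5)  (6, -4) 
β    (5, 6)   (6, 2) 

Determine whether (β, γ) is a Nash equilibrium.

At (β, γ), Row earns 5; switching to α would give 3, so Row has no profitable deviation.
Column earns 6; switching to δ would give 2, so Column has no profitable deviation.
Neither player can gain by a unilateral deviation, so this profile is a Nash equilibrium.

Yes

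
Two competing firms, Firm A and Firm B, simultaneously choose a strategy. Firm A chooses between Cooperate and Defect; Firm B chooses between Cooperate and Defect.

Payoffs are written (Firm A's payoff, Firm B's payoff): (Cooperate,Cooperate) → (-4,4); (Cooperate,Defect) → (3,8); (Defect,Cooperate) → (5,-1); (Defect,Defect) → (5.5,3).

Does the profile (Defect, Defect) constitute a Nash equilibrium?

At (Defect, Defect), Firm A earns 5.5; switching to Cooperate would give 3, so Firm A has no profitable deviation.
Firm B earns 3; switching to Cooperate would give -1, so Firm B has no profitable deviation.
Neither player can gain by a unilateral deviation, so this profile is a Nash equilibrium.

Yes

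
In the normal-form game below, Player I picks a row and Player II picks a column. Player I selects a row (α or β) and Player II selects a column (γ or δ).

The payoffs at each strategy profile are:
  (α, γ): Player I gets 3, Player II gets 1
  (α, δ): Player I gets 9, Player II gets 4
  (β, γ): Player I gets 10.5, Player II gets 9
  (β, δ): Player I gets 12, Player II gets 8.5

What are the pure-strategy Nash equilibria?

(α, γ): Player I prefers β (10.5 > 3); Player II prefers δ (4 > 1) — not an equilibrium.
(α, δ): Player I prefers β (12 > 9) — not an equilibrium.
(β, γ): Player I gets 10.5 ≥ 3 from α, and Player II gets 9 ≥ 8.5 from δ — Nash equilibrium.
(β, δ): Player II prefers γ (9 > 8.5) — not an equilibrium.

(β, γ)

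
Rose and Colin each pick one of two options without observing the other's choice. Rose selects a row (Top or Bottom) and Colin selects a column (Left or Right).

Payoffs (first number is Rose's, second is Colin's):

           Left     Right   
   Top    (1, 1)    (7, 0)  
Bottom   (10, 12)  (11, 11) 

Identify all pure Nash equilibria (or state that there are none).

(Bottom, Left)

(Top, Left): Rose prefers Bottom (10 > 1) — not an equilibrium.
(Top, Right): Rose prefers Bottom (11 > 7); Colin prefers Left (1 > 0) — not an equilibrium.
(Bottom, Left): Rose gets 10 ≥ 1 from Top, and Colin gets 12 ≥ 11 from Right — Nash equilibrium.
(Bottom, Right): Colin prefers Left (12 > 11) — not an equilibrium.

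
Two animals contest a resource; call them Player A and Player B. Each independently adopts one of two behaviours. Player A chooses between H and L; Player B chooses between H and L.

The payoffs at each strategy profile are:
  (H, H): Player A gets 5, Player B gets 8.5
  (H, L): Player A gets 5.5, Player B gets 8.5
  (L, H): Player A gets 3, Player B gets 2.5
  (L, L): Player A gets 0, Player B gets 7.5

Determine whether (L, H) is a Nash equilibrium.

At (L, H), Player A earns 3; switching to H would give 5, so Player A would deviate.
Player B earns 2.5; switching to L would give 7.5, so Player B would deviate.
Since at least one player can profitably deviate, this is not a Nash equilibrium.

No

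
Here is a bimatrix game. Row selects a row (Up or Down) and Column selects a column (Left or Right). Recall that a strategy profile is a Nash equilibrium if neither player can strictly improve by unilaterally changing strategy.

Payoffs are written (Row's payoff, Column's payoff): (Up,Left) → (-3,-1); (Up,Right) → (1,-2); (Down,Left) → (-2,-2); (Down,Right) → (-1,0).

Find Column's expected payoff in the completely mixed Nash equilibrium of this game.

-4/3

First find x, the probability Row plays Up, from Column's indifference between Left and Right: −x − 2(1−x) = −2x, giving x = 2/3.
Since Column is indifferent in equilibrium, Column's expected payoff equals the payoff from either column against (2/3, 1/3). Using Left: −(2/3) − 2(1/3) = -4/3.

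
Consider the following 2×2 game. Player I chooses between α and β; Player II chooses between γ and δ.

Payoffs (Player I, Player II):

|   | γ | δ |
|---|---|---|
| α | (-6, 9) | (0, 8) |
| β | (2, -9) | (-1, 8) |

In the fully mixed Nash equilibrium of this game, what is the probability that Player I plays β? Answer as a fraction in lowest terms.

1/18

Let r be the probability that Player I plays α. In a completely mixed equilibrium, Player II must be indifferent between γ and δ.
Player II's expected payoff from γ is 9r − 9(1−r); from δ it is 8r + 8(1−r).
Setting these equal: 18r − 9 = 8, so r = 17/18.
Therefore Player I plays β with probability 1 − 17/18 = 1/18.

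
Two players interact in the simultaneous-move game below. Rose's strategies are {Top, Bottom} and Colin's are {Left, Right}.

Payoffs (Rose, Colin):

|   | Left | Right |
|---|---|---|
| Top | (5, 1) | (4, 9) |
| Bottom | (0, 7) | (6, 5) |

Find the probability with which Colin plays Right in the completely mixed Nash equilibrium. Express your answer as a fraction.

5/7

Let y be the probability that Colin plays Left. In a completely mixed equilibrium, Rose must be indifferent between Top and Bottom.
Rose's expected payoff from Top is 5y + 4(1−y); from Bottom it is 6(1−y).
Setting these equal: y + 4 = −6y + 6, so y = 2/7.
Therefore Colin plays Right with probability 1 − 2/7 = 5/7.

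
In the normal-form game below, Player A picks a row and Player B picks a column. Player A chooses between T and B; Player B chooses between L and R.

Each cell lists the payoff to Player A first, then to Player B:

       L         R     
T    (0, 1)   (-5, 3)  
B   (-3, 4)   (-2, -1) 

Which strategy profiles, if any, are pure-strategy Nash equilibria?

none

(T, L): Player B prefers R (3 > 1) — not an equilibrium.
(T, R): Player A prefers B (-2 > -5) — not an equilibrium.
(B, L): Player A prefers T (0 > -3) — not an equilibrium.
(B, R): Player B prefers L (4 > -1) — not an equilibrium.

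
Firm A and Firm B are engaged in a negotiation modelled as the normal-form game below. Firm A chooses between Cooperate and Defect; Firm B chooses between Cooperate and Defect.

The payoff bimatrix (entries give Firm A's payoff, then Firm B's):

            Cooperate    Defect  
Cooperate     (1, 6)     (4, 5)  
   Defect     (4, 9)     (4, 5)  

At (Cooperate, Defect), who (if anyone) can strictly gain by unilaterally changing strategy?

Firm B

Firm A at (Cooperate, Defect) earns 4; deviating to Defect yields 4 — not better.
Firm B earns 5; deviating to Cooperate yields 6 — a strict improvement.
Only Firm B has a strictly profitable deviation.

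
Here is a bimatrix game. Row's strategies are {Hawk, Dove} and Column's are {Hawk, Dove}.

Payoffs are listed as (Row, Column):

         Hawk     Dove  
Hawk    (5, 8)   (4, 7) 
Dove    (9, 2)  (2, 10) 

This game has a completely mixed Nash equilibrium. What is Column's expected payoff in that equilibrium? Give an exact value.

First find x, the probability Row plays Hawk, from Column's indifference between Hawk and Dove: 8x + 2(1−x) = 7x + 10(1−x), giving x = 8/9.
Since Column is indifferent in equilibrium, Column's expected payoff equals the payoff from either column against (8/9, 1/9). Using Hawk: 8(8/9) + 2(1/9) = 22/3.

22/3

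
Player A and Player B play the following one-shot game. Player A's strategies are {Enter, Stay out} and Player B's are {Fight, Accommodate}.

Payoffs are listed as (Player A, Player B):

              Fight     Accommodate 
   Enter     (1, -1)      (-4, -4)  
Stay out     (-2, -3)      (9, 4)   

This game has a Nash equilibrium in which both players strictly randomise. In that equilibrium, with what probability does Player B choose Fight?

13/16

Let y be the probability that Player B plays Fight. In a completely mixed equilibrium, Player A must be indifferent between Enter and Stay out.
Player A's expected payoff from Enter is y − 4(1−y); from Stay out it is −2y + 9(1−y).
Setting these equal: 5y − 4 = −11y + 9, so y = 13/16.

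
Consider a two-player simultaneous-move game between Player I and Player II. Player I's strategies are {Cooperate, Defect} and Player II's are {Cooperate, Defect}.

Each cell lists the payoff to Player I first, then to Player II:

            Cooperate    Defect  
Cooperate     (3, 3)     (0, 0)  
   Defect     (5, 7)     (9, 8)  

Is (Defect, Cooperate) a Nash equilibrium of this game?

No

At (Defect, Cooperate), Player I earns 5; switching to Cooperate would give 3, so Player I has no profitable deviation.
Player II earns 7; switching to Defect would give 8, so Player II would deviate.
Since at least one player can profitably deviate, this is not a Nash equilibrium.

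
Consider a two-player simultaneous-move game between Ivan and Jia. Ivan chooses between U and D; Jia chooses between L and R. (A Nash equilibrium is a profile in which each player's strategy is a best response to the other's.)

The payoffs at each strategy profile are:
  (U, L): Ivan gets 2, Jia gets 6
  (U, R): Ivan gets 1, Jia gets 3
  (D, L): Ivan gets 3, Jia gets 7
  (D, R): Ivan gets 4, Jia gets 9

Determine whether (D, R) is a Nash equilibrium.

Yes

At (D, R), Ivan earns 4; switching to U would give 1, so Ivan has no profitable deviation.
Jia earns 9; switching to L would give 7, so Jia has no profitable deviation.
Neither player can gain by a unilateral deviation, so this profile is a Nash equilibrium.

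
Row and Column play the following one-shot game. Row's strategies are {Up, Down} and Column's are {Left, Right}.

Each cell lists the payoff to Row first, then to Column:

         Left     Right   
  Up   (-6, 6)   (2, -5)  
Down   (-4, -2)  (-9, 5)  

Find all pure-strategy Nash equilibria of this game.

none

(Up, Left): Row prefers Down (-4 > -6) — not an equilibrium.
(Up, Right): Column prefers Left (6 > -5) — not an equilibrium.
(Down, Left): Column prefers Right (5 > -2) — not an equilibrium.
(Down, Right): Row prefers Up (2 > -9) — not an equilibrium.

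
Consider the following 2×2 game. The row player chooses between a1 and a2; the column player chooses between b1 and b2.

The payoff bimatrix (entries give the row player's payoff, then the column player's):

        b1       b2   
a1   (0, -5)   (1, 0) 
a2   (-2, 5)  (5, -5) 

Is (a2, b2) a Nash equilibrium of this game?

At (a2, b2), the row player earns 5; switching to a1 would give 1, so the row player has no profitable deviation.
The column player earns -5; switching to b1 would give 5, so the column player would deviate.
Since at least one player can profitably deviate, this is not a Nash equilibrium.

No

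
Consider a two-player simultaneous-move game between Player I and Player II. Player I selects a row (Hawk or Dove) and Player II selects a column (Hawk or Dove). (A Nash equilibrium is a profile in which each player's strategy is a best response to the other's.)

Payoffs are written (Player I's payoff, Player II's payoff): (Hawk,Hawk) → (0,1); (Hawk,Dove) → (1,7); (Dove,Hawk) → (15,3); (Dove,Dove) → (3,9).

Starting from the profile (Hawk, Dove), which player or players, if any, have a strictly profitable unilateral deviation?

Player I

Player I at (Hawk, Dove) earns 1; deviating to Dove yields 3 — a strict improvement.
Player II earns 7; deviating to Hawk yields 1 — not better.
Only Player I has a strictly profitable deviation.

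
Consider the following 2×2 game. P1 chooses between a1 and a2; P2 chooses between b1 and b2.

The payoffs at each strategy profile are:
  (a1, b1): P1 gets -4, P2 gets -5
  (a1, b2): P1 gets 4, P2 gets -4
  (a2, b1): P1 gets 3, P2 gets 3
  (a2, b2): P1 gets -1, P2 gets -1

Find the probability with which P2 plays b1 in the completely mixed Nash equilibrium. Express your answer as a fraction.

Let y be the probability that P2 plays b1. In a completely mixed equilibrium, P1 must be indifferent between a1 and a2.
P1's expected payoff from a1 is −4y + 4(1−y); from a2 it is 3y − (1−y).
Setting these equal: −8y + 4 = 4y − 1, so y = 5/12.

5/12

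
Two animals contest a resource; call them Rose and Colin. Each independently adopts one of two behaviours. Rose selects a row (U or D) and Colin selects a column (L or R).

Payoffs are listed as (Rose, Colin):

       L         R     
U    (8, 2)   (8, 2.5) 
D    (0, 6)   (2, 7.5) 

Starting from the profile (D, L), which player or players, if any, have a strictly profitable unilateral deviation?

Rose at (D, L) earns 0; deviating to U yields 8 — a strict improvement.
Colin earns 6; deviating to R yields 7.5 — a strict improvement.
Both Rose and Colin have strictly profitable deviations.

Both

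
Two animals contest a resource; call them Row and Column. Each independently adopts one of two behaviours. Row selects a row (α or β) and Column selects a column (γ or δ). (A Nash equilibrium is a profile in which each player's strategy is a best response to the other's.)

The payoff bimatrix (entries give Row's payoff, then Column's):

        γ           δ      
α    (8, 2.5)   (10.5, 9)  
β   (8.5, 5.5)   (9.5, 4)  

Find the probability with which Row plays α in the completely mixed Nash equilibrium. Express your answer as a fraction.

Let r be the probability that Row plays α. In a completely mixed equilibrium, Column must be indifferent between γ and δ.
Column's expected payoff from γ is 2.5r + 5.5(1−r); from δ it is 9r + 4(1−r).
Setting these equal: −3r + 5.5 = 5r + 4, so r = 3/16.

3/16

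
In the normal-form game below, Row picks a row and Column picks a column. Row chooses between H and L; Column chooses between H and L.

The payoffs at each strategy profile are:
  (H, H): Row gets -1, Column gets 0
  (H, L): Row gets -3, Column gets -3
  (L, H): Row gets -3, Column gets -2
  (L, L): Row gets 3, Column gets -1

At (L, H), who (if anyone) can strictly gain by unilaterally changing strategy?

Row at (L, H) earns -3; deviating to H yields -1 — a strict improvement.
Column earns -2; deviating to L yields -1 — a strict improvement.
Both Row and Column have strictly profitable deviations.

Both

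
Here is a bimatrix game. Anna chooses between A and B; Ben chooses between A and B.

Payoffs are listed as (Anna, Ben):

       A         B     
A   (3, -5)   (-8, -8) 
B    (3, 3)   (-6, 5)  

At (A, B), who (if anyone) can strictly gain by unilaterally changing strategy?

Anna at (A, B) earns -8; deviating to B yields -6 — a strict improvement.
Ben earns -8; deviating to A yields -5 — a strict improvement.
Both Anna and Ben have strictly profitable deviations.

Both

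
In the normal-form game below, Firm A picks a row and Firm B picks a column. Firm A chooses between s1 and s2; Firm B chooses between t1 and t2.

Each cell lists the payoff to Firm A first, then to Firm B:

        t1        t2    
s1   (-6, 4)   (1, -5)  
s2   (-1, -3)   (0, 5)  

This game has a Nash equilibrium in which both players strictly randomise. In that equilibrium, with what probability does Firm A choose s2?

9/17

Let p be the probability that Firm A plays s1. In a completely mixed equilibrium, Firm B must be indifferent between t1 and t2.
Firm B's expected payoff from t1 is 4p − 3(1−p); from t2 it is −5p + 5(1−p).
Setting these equal: 7p − 3 = −10p + 5, so p = 8/17.
Therefore Firm A plays s2 with probability 1 − 8/17 = 9/17.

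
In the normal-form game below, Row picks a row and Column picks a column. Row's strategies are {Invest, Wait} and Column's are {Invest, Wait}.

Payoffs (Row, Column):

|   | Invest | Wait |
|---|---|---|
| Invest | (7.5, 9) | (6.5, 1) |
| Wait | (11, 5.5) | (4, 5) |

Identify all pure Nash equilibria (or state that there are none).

(Wait, Invest)

(Invest, Invest): Row prefers Wait (11 > 7.5) — not an equilibrium.
(Invest, Wait): Column prefers Invest (9 > 1) — not an equilibrium.
(Wait, Invest): Row gets 11 ≥ 7.5 from Invest, and Column gets 5.5 ≥ 5 from Wait — Nash equilibrium.
(Wait, Wait): Row prefers Invest (6.5 > 4); Column prefers Invest (5.5 > 5) — not an equilibrium.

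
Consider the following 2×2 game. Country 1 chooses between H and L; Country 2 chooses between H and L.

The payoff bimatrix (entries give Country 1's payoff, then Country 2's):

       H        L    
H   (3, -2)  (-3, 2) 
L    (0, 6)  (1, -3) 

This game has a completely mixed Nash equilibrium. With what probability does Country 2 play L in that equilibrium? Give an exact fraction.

Let c be the probability that Country 2 plays H. In a completely mixed equilibrium, Country 1 must be indifferent between H and L.
Country 1's expected payoff from H is 3c − 3(1−c); from L it is (1−c).
Setting these equal: 6c − 3 = −c + 1, so c = 4/7.
Therefore Country 2 plays L with probability 1 − 4/7 = 3/7.

3/7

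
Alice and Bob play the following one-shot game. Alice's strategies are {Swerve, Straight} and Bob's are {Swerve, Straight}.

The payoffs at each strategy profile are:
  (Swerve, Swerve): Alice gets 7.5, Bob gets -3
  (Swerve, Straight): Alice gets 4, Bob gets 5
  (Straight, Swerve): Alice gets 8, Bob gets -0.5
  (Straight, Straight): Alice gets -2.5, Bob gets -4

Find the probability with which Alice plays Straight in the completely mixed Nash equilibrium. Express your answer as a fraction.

Let p be the probability that Alice plays Swerve. In a completely mixed equilibrium, Bob must be indifferent between Swerve and Straight.
Bob's expected payoff from Swerve is −3p − 0.5(1−p); from Straight it is 5p − 4(1−p).
Setting these equal: −2.5p − 0.5 = 9p − 4, so p = 7/23.
Therefore Alice plays Straight with probability 1 − 7/23 = 16/23.

16/23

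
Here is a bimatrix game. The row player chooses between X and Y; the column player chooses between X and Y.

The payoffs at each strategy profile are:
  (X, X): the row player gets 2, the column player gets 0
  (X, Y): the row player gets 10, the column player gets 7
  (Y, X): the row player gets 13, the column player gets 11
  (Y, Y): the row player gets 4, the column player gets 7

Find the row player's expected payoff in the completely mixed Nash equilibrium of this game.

122/17

First find q, the probability the column player plays X, from the row player's indifference between X and Y: 2q + 10(1−q) = 13q + 4(1−q), giving q = 6/17.
Since the row player is indifferent in equilibrium, the row player's expected payoff equals the payoff from either row against (6/17, 11/17). Using X: 2(6/17) + 10(11/17) = 122/17.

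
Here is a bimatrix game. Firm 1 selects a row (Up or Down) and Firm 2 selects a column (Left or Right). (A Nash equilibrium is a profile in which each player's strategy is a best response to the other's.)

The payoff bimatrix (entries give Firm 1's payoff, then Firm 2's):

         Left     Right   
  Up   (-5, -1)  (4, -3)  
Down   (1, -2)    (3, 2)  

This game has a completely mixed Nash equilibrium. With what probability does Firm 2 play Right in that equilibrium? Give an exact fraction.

6/7

Let q be the probability that Firm 2 plays Left. In a completely mixed equilibrium, Firm 1 must be indifferent between Up and Down.
Firm 1's expected payoff from Up is −5q + 4(1−q); from Down it is q + 3(1−q).
Setting these equal: −9q + 4 = −2q + 3, so q = 1/7.
Therefore Firm 2 plays Right with probability 1 − 1/7 = 6/7.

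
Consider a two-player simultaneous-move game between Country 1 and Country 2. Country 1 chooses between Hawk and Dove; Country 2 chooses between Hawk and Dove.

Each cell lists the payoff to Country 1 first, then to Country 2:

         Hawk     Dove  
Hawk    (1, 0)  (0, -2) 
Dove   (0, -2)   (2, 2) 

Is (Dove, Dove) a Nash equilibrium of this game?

At (Dove, Dove), Country 1 earns 2; switching to Hawk would give 0, so Country 1 has no profitable deviation.
Country 2 earns 2; switching to Hawk would give -2, so Country 2 has no profitable deviation.
Neither player can gain by a unilateral deviation, so this profile is a Nash equilibrium.

Yes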